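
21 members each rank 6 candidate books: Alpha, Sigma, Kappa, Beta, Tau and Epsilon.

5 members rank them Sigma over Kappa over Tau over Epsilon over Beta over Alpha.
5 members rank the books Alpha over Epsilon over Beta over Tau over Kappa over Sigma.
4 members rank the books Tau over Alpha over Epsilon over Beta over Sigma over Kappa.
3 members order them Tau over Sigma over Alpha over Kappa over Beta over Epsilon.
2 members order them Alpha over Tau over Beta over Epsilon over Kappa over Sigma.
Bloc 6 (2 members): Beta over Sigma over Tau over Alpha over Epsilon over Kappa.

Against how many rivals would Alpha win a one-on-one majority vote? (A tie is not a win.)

Alpha against each rival (21 members):
Alpha–Sigma: Alpha 11–10.
Alpha vs Kappa: 5+4+3+2+2 = 16 for Alpha, 5 for Kappa — Alpha by 16–5.
Alpha vs Beta: Alpha preferred on 5+4+3+2 = 14 ballots; Alpha wins 14–7.
Alpha vs Tau: 5+2 = 7 for Alpha, 14 for Tau — Tau by 14–7.
Alpha vs Epsilon: Alpha is ranked higher on 5+4+3+2+2 = 16 ballots, Epsilon on 5. Alpha wins 16–5.
Alpha beats Sigma, Kappa, Beta, Epsilon; loses to Tau — 4 pairwise wins.

4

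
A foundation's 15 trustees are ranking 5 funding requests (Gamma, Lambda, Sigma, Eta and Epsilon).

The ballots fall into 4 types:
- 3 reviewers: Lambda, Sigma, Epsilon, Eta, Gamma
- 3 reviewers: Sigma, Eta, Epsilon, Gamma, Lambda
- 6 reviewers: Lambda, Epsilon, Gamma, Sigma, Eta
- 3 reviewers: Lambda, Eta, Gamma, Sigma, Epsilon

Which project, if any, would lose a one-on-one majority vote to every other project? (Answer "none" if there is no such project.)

Head-to-head results (15 reviewers):
Gamma vs Lambda: Lambda wins 12–3.
Gamma vs Sigma: Gamma wins 9–6.
Gamma vs Eta: 6 for Gamma, 9 for Eta — Eta by 9–6.
Gamma vs Epsilon: Epsilon, 12–3.
Lambda vs Sigma: Lambda wins 12–3.
Lambda–Eta: Lambda 12–3.
Lambda vs Epsilon: Lambda preferred on 3+6+3 = 12 ballots; Lambda wins 12–3.
Sigma vs Eta: 3+3+6 = 12 for Sigma, 3 for Eta — Sigma by 12–3.
Sigma vs Epsilon: 9 to 6, Sigma.
Eta vs Epsilon: 3+3 = 6 for Eta, 9 for Epsilon — Epsilon by 9–6.
No project is winless: Gamma beats Sigma; Lambda beats Gamma; Sigma beats Eta; Eta beats Gamma; Epsilon beats Gamma. There is no Condorcet loser.

none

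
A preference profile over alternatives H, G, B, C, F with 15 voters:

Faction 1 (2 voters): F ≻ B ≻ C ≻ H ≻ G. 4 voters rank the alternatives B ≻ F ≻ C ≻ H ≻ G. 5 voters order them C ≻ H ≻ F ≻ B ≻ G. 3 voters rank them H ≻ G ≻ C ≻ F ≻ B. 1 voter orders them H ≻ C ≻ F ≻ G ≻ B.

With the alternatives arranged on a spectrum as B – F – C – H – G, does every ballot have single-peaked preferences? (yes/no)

yes

Axis positions: B=1, F=2, C=3, H=4, G=5.
Faction 1 (peak F at position 2): ranking walks positions 2-1-3-4-5, expanding outward from the peak — single-peaked.
Faction 2 (peak B at position 1): ranking walks positions 1-2-3-4-5, expanding outward from the peak — single-peaked.
Faction 3 (peak C at position 3): ranking walks positions 3-4-2-1-5, expanding outward from the peak — single-peaked.
Faction 4 (peak H at position 4): ranking walks positions 4-5-3-2-1, expanding outward from the peak — single-peaked.
Faction 5 (peak H at position 4): ranking walks positions 4-3-2-5-1, expanding outward from the peak — single-peaked.
Every ranking is single-peaked on this axis.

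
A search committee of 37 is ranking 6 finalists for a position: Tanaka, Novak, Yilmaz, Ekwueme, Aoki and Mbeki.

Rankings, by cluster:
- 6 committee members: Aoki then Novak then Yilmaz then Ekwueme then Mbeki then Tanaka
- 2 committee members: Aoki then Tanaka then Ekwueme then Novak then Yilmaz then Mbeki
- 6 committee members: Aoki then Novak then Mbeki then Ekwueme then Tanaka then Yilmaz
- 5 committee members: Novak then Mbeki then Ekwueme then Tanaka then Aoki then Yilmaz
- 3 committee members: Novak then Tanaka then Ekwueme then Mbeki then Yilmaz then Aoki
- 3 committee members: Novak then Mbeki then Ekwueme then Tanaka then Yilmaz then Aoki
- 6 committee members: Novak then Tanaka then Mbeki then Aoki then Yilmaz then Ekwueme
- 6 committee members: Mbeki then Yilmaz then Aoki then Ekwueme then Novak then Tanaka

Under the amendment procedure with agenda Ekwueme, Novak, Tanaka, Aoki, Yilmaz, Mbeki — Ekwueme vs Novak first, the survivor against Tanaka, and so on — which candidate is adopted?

Mbeki

Round 1: Ekwueme vs Novak — 8–29, Novak advances.
Round 2: Novak vs Tanaka — 35–2, Novak advances.
Round 3: Novak vs Aoki — 17–20, Aoki advances.
Round 4: Aoki vs Yilmaz — 25–12, Aoki advances.
Round 5: Aoki vs Mbeki — 14–23, Mbeki advances.
The agenda winner is Mbeki.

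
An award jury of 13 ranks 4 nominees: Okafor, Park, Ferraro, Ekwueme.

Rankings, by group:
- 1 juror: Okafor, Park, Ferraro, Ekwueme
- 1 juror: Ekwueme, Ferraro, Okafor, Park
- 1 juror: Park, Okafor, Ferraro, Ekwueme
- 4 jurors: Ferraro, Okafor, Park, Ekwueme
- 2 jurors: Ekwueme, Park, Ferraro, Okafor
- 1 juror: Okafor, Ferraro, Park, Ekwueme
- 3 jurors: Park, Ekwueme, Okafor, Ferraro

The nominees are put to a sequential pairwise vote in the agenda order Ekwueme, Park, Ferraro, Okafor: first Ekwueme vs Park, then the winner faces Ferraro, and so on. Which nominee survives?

Round 1: Ekwueme vs Park — 3–10, Park advances.
Round 2: Park vs Ferraro — 7–6, Park advances.
Round 3: Park vs Okafor — 6–7, Okafor advances.
Okafor survives the agenda.

Okafor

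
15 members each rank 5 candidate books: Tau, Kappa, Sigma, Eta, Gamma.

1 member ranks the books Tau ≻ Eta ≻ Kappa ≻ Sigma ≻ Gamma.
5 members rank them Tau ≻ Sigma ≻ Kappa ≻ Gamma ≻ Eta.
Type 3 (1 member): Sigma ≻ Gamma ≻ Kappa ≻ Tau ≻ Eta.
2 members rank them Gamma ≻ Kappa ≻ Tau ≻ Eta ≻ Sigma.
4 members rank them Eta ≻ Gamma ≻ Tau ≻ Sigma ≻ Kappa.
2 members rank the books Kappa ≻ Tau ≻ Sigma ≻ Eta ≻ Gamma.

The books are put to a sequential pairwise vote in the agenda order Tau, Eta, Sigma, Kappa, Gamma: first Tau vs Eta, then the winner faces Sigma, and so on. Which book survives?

Tau

Round 1: Tau vs Eta — 11–4, Tau advances.
Round 2: Tau vs Sigma — 14–1, Tau advances.
Round 3: Tau vs Kappa — 10–5, Tau advances.
Round 4: Tau vs Gamma — 8–7, Tau advances.
The agenda winner is Tau.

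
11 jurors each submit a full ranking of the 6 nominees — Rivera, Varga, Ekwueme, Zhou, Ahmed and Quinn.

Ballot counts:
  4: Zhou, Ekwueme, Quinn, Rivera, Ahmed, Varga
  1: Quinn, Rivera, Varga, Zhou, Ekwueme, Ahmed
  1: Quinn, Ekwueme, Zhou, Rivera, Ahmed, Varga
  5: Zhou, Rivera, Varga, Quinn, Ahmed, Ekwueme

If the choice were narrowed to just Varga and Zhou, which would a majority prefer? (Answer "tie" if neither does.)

Ballots ranking Varga above Zhou: 1.
Ballots ranking Zhou above Varga: 11 − 1 = 10.
Zhou wins the head-to-head 10–1.

Zhou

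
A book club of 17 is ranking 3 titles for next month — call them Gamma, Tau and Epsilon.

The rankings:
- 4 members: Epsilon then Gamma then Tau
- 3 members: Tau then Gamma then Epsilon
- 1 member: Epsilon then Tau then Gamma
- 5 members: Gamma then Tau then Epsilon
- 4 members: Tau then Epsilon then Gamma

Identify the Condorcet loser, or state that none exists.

Pairwise majorities:
Gamma vs Tau: Gamma preferred on 4+5 = 9 ballots; Gamma wins 9–8.
Gamma vs Epsilon: Epsilon wins 9–8.
Tau vs Epsilon: Tau wins 12–5.
No book is winless: Gamma beats Tau; Tau beats Epsilon; Epsilon beats Gamma. There is no Condorcet loser.

none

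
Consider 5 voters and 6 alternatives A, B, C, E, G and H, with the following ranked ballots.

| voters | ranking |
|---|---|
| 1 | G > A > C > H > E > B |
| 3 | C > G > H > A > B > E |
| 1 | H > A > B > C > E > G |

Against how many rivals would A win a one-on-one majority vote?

A against each rival (5 voters):
A vs B: 5 to 0, A.
A vs C: C wins 3–2.
A vs E: A wins 5–0.
A vs G: G, 4–1.
A vs H: 1 for A, 4 for H — H by 4–1.
A beats B, E; loses to C, G, H — 2 pairwise wins.

2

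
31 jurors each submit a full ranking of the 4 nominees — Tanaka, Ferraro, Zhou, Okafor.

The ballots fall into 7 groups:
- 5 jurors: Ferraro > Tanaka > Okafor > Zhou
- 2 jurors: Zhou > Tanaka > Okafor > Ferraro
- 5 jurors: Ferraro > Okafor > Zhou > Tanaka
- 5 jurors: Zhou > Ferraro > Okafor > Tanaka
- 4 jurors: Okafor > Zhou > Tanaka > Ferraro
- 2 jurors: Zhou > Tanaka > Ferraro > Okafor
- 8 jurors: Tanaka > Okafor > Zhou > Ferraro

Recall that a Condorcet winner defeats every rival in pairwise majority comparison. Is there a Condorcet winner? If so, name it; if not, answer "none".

Pairwise majorities:
Tanaka vs Ferraro: Tanaka, 16–15.
Tanaka vs Zhou: Zhou wins 18–13.
Tanaka vs Okafor: Tanaka, 17–14.
Ferraro vs Zhou: Zhou wins 21–10.
Ferraro vs Okafor: Ferraro wins 17–14.
Zhou vs Okafor: Okafor, 22–9.
Every nominee loses at least once (Tanaka loses to Zhou; Ferraro loses to Tanaka; Zhou loses to Okafor; Okafor loses to Tanaka). The majority relation contains the cycle Tanaka → Okafor → Zhou → Tanaka, so there is no Condorcet winner.

none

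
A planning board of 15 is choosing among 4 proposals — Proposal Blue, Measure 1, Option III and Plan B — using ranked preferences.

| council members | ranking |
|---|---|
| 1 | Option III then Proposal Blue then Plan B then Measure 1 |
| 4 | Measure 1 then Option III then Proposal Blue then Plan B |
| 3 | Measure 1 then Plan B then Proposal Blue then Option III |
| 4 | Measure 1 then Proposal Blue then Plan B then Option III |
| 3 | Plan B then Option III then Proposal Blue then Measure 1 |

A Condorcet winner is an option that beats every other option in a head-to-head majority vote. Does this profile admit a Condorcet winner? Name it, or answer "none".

Check each pair by majority over 15 ballots:
Proposal Blue–Measure 1: Measure 1 11–4.
Proposal Blue vs Option III: Proposal Blue is ranked higher on 3+4 = 7 ballots, Option III on 8. Option III wins 8–7.
Proposal Blue vs Plan B: Proposal Blue, 9–6.
Measure 1–Option III: Measure 1 11–4.
Measure 1–Plan B: Measure 1 11–4.
Option III vs Plan B: 1+4 = 5 for Option III, 10 for Plan B — Plan B by 10–5.
Measure 1 defeats every rival head-to-head and is the Condorcet winner.

Measure 1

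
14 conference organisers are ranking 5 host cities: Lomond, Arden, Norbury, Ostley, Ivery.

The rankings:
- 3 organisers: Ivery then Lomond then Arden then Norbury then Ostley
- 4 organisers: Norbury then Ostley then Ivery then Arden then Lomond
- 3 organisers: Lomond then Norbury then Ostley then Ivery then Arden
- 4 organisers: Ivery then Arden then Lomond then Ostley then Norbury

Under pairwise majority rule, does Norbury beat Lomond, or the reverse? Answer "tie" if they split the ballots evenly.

Ballots ranking Norbury above Lomond: 4.
Ballots ranking Lomond above Norbury: 14 − 4 = 10.
Lomond wins the head-to-head 10–4.

Lomond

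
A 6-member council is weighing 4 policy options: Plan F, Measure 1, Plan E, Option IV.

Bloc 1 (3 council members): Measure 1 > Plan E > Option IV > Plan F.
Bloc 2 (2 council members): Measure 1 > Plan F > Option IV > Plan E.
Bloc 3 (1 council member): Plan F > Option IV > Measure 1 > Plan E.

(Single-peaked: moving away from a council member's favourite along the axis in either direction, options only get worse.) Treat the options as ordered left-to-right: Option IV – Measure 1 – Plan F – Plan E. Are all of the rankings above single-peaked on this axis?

no

Axis positions: Option IV=1, Measure 1=2, Plan F=3, Plan E=4.
Bloc 1: ranking walks positions 2-4-1-3; Plan E is ranked above Plan F even though Plan F lies between Plan E and the peak Measure 1 on the axis — preferences dip and rise again. Not single-peaked.
Bloc 2 (peak Measure 1 at position 2): ranking walks positions 2-3-1-4, expanding outward from the peak — single-peaked.
Bloc 3: ranking walks positions 3-1-2-4; Option IV is ranked above Measure 1 even though Measure 1 lies between Option IV and the peak Plan F on the axis — preferences dip and rise again. Not single-peaked.
Bloc 1 violates single-peakedness, so the profile is not single-peaked on this axis.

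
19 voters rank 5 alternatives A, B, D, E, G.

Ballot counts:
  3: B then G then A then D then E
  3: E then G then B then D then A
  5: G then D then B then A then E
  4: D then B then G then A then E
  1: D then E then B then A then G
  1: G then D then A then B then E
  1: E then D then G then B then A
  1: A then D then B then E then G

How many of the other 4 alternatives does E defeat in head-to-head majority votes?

0

E against each rival (19 voters):
E–A: A 14–5.
E vs B: 5 to 14, B.
E vs D: E is ranked higher on 3+1 = 4 ballots, D on 15. D wins 15–4.
E vs G: G, 13–6.
E beats no one; loses to A, B, D, G — 0 pairwise wins.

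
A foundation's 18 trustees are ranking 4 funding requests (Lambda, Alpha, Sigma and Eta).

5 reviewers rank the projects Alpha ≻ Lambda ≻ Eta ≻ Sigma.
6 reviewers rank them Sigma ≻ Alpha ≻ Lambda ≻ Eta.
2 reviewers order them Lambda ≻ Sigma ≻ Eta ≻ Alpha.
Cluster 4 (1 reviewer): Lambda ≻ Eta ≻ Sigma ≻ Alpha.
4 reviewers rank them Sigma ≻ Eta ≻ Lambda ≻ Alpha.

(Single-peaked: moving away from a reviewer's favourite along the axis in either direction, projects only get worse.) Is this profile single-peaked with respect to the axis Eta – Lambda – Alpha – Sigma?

no

Axis positions: Eta=1, Lambda=2, Alpha=3, Sigma=4.
Cluster 1 (peak Alpha at position 3): ranking walks positions 3-2-1-4, expanding outward from the peak — single-peaked.
Cluster 2 (peak Sigma at position 4): ranking walks positions 4-3-2-1, expanding outward from the peak — single-peaked.
Cluster 3: ranking walks positions 2-4-1-3; Sigma is ranked above Alpha even though Alpha lies between Sigma and the peak Lambda on the axis — preferences dip and rise again. Not single-peaked.
Cluster 4: ranking walks positions 2-1-4-3; Sigma is ranked above Alpha even though Alpha lies between Sigma and the peak Lambda on the axis — preferences dip and rise again. Not single-peaked.
Cluster 5: ranking walks positions 4-1-2-3; Eta is ranked above Alpha even though Alpha lies between Eta and the peak Sigma on the axis — preferences dip and rise again. Not single-peaked.
Cluster 3 violates single-peakedness, so the profile is not single-peaked on this axis.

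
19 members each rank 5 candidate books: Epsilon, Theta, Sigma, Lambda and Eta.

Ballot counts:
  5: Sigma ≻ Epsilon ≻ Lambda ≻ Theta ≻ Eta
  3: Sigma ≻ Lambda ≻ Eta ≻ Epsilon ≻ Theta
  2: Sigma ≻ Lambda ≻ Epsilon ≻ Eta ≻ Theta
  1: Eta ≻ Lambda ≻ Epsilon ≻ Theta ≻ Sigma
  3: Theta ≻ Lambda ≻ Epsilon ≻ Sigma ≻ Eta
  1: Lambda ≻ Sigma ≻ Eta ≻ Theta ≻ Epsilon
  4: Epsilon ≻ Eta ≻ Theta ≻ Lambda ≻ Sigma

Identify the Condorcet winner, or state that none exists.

Sigma

Pairwise majorities:
Epsilon–Theta: Epsilon 15–4.
Epsilon vs Sigma: Epsilon is ranked higher on 1+3+4 = 8 ballots, Sigma on 11. Sigma wins 11–8.
Epsilon vs Lambda: 5+4 = 9 for Epsilon, 10 for Lambda — Lambda by 10–9.
Epsilon vs Eta: Epsilon, 14–5.
Theta vs Sigma: Theta preferred on 1+3+4 = 8 ballots; Sigma wins 11–8.
Theta vs Lambda: 3+4 = 7 for Theta, 12 for Lambda — Lambda by 12–7.
Theta–Eta: Eta 11–8.
Sigma–Lambda: Sigma 10–9.
Sigma vs Eta: Sigma preferred on 5+3+2+3+1 = 14 ballots; Sigma wins 14–5.
Lambda vs Eta: Lambda preferred on 5+3+2+3+1 = 14 ballots; Lambda wins 14–5.
Sigma wins every pairwise contest, so Sigma is the Condorcet winner.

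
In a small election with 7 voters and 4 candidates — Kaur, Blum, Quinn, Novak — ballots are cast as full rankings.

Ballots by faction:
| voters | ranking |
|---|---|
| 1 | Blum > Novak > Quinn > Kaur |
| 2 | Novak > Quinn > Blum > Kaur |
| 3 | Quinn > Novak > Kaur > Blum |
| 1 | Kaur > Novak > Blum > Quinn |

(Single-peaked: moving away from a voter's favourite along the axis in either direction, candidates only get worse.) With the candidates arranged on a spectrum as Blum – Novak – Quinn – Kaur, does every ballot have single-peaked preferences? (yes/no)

Axis positions: Blum=1, Novak=2, Quinn=3, Kaur=4.
Faction 1 (peak Blum at position 1): ranking walks positions 1-2-3-4, expanding outward from the peak — single-peaked.
Faction 2 (peak Novak at position 2): ranking walks positions 2-3-1-4, expanding outward from the peak — single-peaked.
Faction 3 (peak Quinn at position 3): ranking walks positions 3-2-4-1, expanding outward from the peak — single-peaked.
Faction 4: ranking walks positions 4-2-1-3; Novak is ranked above Quinn even though Quinn lies between Novak and the peak Kaur on the axis — preferences dip and rise again. Not single-peaked.
Faction 4 violates single-peakedness, so the profile is not single-peaked on this axis.

no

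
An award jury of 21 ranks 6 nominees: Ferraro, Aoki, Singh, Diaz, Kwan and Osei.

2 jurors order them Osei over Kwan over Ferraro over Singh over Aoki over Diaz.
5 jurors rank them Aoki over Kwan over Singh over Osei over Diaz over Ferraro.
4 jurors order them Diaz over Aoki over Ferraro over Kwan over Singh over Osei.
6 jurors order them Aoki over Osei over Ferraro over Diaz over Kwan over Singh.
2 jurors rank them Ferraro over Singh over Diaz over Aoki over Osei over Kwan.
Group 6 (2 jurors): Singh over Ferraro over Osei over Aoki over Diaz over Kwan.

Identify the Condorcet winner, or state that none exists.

Pairwise majorities:
Ferraro vs Aoki: Aoki wins 15–6.
Ferraro vs Singh: Ferraro is ranked higher on 2+4+6+2 = 14 ballots, Singh on 7. Ferraro wins 14–7.
Ferraro vs Diaz: Ferraro, 12–9.
Ferraro vs Kwan: 4+6+2+2 = 14 for Ferraro, 7 for Kwan — Ferraro by 14–7.
Ferraro vs Osei: Osei wins 13–8.
Aoki–Singh: Aoki 15–6.
Aoki vs Diaz: 15 to 6, Aoki.
Aoki vs Kwan: Aoki, 19–2.
Aoki vs Osei: Aoki wins 17–4.
Singh vs Diaz: 2+5+2+2 = 11 for Singh, 10 for Diaz — Singh by 11–10.
Singh vs Kwan: Kwan wins 17–4.
Singh vs Osei: 13 to 8, Singh.
Diaz vs Kwan: 4+6+2+2 = 14 for Diaz, 7 for Kwan — Diaz by 14–7.
Diaz vs Osei: Osei, 15–6.
Kwan vs Osei: Kwan preferred on 5+4 = 9 ballots; Osei wins 12–9.
Only Aoki has no losses; Aoki is the Condorcet winner.

Aoki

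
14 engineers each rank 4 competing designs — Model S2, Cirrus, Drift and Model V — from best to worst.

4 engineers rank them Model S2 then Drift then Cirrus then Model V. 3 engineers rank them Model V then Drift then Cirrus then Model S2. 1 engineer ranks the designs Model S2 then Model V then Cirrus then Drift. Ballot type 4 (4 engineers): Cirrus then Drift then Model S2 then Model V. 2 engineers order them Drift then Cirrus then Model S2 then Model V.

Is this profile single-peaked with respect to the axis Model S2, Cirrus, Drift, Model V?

no

Axis positions: Model S2=1, Cirrus=2, Drift=3, Model V=4.
Ballot type 1: ranking walks positions 1-3-2-4; Drift is ranked above Cirrus even though Cirrus lies between Drift and the peak Model S2 on the axis — preferences dip and rise again. Not single-peaked.
Ballot type 2 (peak Model V at position 4): ranking walks positions 4-3-2-1, expanding outward from the peak — single-peaked.
Ballot type 3: ranking walks positions 1-4-2-3; Model V is ranked above Cirrus even though Cirrus lies between Model V and the peak Model S2 on the axis — preferences dip and rise again. Not single-peaked.
Ballot type 4 (peak Cirrus at position 2): ranking walks positions 2-3-1-4, expanding outward from the peak — single-peaked.
Ballot type 5 (peak Drift at position 3): ranking walks positions 3-2-1-4, expanding outward from the peak — single-peaked.
Ballot type 1 violates single-peakedness, so the profile is not single-peaked on this axis.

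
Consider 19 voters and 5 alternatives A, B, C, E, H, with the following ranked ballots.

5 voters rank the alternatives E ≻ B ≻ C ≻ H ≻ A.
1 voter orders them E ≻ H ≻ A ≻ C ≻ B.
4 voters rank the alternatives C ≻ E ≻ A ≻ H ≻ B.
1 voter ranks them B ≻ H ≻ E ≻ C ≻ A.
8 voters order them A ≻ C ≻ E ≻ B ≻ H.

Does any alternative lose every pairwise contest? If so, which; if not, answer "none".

H

Pairwise majorities:
A vs B: A is ranked higher on 1+4+8 = 13 ballots, B on 6. A wins 13–6.
A vs C: A preferred on 1+8 = 9 ballots; C wins 10–9.
A vs E: E, 11–8.
A vs H: 4+8 = 12 for A, 7 for H — A by 12–7.
B–C: C 13–6.
B–E: E 18–1.
B vs H: B preferred on 5+1+8 = 14 ballots; B wins 14–5.
C vs E: C is ranked higher on 4+8 = 12 ballots, E on 7. C wins 12–7.
C vs H: C wins 17–2.
E vs H: E, 18–1.
Only H has no wins; H is the Condorcet loser.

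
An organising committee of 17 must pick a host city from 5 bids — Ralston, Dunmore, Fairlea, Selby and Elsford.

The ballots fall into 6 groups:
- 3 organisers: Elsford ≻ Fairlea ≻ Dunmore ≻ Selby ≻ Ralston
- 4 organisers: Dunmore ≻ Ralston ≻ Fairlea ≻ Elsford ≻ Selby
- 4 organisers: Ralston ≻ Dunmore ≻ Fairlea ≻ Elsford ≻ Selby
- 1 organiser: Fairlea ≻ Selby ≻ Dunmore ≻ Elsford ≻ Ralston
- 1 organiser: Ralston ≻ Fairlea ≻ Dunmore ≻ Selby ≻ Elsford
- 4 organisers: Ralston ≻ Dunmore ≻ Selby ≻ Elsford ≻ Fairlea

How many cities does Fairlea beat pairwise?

Fairlea against each rival (17 organisers):
Fairlea vs Ralston: 4 to 13, Ralston.
Fairlea vs Dunmore: Dunmore, 12–5.
Fairlea vs Selby: Fairlea preferred on 3+4+4+1+1 = 13 ballots; Fairlea wins 13–4.
Fairlea vs Elsford: Fairlea wins 10–7.
Fairlea beats Selby, Elsford; loses to Ralston, Dunmore — 2 pairwise wins.

2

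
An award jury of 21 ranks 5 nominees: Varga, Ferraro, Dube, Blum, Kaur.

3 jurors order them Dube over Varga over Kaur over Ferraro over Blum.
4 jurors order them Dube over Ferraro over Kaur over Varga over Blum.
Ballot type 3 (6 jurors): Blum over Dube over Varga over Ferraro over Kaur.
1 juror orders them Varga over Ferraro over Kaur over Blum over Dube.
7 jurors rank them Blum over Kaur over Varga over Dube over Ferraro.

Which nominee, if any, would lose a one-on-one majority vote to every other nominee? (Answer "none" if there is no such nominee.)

none

Pairwise majorities:
Varga vs Ferraro: 17 to 4, Varga.
Varga vs Dube: 1+7 = 8 for Varga, 13 for Dube — Dube by 13–8.
Varga vs Blum: 3+4+1 = 8 for Varga, 13 for Blum — Blum by 13–8.
Varga vs Kaur: Kaur, 11–10.
Ferraro vs Dube: Dube wins 20–1.
Ferraro vs Blum: Blum, 13–8.
Ferraro vs Kaur: 11 to 10, Ferraro.
Dube vs Blum: 3+4 = 7 for Dube, 14 for Blum — Blum by 14–7.
Dube vs Kaur: 13 to 8, Dube.
Blum–Kaur: Blum 13–8.
Each nominee has at least one pairwise win (Varga beats Ferraro; Ferraro beats Kaur; Dube beats Varga; Blum beats Varga; Kaur beats Varga) — no Condorcet loser.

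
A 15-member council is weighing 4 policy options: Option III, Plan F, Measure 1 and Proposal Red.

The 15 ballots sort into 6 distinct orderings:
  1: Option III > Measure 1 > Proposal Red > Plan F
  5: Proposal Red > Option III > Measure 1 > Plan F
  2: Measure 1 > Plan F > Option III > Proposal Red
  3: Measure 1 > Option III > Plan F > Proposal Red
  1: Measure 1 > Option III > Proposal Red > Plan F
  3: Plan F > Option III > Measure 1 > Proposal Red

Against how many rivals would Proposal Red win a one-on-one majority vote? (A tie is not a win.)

Proposal Red against each rival (15 council members):
Proposal Red vs Option III: Option III, 10–5.
Proposal Red vs Plan F: Plan F wins 8–7.
Proposal Red vs Measure 1: Measure 1, 10–5.
Proposal Red beats no one; loses to Option III, Plan F, Measure 1 — 0 pairwise wins.

0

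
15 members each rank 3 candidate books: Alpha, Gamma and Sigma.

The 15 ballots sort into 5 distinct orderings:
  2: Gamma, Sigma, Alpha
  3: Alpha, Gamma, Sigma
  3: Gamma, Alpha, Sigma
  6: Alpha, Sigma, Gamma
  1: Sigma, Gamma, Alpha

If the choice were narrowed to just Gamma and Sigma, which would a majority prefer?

Ballots ranking Gamma above Sigma: 2 + 3 + 3 = 8.
Ballots ranking Sigma above Gamma: 15 − 8 = 7.
Gamma wins the head-to-head 8–7.

Gamma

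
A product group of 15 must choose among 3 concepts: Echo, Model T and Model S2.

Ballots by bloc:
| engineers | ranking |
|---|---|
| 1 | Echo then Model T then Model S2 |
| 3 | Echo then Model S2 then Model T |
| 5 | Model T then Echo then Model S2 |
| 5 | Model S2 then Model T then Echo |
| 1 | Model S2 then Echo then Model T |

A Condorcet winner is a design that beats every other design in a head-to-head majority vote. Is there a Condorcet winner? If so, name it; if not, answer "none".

Pairwise majorities:
Echo vs Model T: Model T, 10–5.
Echo vs Model S2: Echo, 9–6.
Model T vs Model S2: Model S2 wins 9–6.
No design is unbeaten: Echo loses to Model T; Model T loses to Model S2; Model S2 loses to Echo. In particular Echo → Model S2 → Model T → Echo is a majority cycle — no Condorcet winner exists.

none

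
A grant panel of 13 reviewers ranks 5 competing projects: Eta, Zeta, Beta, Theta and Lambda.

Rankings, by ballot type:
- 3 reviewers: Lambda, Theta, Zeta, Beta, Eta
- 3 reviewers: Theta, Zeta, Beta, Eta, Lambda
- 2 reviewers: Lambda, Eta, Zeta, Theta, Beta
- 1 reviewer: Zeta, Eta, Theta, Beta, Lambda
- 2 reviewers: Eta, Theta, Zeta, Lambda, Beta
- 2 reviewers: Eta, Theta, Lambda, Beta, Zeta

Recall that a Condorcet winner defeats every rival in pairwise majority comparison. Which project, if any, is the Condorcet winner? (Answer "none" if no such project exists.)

Pairwise majorities:
Eta vs Zeta: Eta is ranked higher on 2+2+2 = 6 ballots, Zeta on 7. Zeta wins 7–6.
Eta vs Beta: Eta, 7–6.
Eta vs Theta: Eta preferred on 2+1+2+2 = 7 ballots; Eta wins 7–6.
Eta vs Lambda: Eta wins 8–5.
Zeta vs Beta: Zeta wins 11–2.
Zeta vs Theta: 2+1 = 3 for Zeta, 10 for Theta — Theta by 10–3.
Zeta vs Lambda: Zeta is ranked higher on 3+1+2 = 6 ballots, Lambda on 7. Lambda wins 7–6.
Beta vs Theta: Theta, 13–0.
Beta vs Lambda: Lambda wins 9–4.
Theta vs Lambda: Theta, 8–5.
No project is unbeaten: Eta loses to Zeta; Zeta loses to Theta; Beta loses to Eta; Theta loses to Eta; Lambda loses to Eta. In particular Eta → Theta → Zeta → Eta is a majority cycle — no Condorcet winner exists.

none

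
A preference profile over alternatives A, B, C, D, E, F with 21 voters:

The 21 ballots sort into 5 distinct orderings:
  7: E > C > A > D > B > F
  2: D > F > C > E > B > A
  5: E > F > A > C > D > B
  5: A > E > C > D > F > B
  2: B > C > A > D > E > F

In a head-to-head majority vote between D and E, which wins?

Ballots ranking D above E: 2 + 2 = 4.
Ballots ranking E above D: 21 − 4 = 17.
E wins the head-to-head 17–4.

E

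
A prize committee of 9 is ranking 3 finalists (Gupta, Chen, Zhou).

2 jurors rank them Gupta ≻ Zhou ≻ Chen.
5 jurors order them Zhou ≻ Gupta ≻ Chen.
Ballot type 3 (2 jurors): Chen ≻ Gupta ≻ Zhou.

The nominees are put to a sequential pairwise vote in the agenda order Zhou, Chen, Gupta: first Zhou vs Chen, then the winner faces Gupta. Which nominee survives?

Zhou

Round 1: Zhou vs Chen — 7–2, Zhou advances.
Round 2: Zhou vs Gupta — 5–4, Zhou advances.
Zhou survives the agenda.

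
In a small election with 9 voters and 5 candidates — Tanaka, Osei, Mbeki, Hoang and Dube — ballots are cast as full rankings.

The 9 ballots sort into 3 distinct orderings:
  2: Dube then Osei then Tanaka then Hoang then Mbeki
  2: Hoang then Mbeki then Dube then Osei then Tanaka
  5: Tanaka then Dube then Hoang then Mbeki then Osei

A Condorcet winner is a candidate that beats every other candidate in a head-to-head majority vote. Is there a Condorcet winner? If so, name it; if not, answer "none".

Tanaka

Pairwise majorities:
Tanaka vs Osei: Tanaka preferred on 5 ballots; Tanaka wins 5–4.
Tanaka vs Mbeki: Tanaka is ranked higher on 2+5 = 7 ballots, Mbeki on 2. Tanaka wins 7–2.
Tanaka vs Hoang: Tanaka wins 7–2.
Tanaka vs Dube: 5 to 4, Tanaka.
Osei vs Mbeki: Mbeki wins 7–2.
Osei–Hoang: Hoang 7–2.
Osei vs Dube: Osei is ranked higher on 0 ballots, Dube on 9. Dube wins 9–0.
Mbeki–Hoang: Hoang 9–0.
Mbeki vs Dube: Mbeki is ranked higher on 2 ballots, Dube on 7. Dube wins 7–2.
Hoang vs Dube: Hoang is ranked higher on 2 ballots, Dube on 7. Dube wins 7–2.
Tanaka defeats every rival head-to-head and is the Condorcet winner.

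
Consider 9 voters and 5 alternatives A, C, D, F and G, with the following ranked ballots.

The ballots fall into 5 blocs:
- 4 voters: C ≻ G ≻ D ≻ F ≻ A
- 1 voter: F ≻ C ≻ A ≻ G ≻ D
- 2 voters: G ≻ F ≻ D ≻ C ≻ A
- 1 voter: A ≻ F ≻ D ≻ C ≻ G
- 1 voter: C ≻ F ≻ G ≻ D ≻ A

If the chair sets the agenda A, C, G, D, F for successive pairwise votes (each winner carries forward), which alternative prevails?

Round 1: A vs C — 1–8, C advances.
Round 2: C vs G — 7–2, C advances.
Round 3: C vs D — 6–3, C advances.
Round 4: C vs F — 5–4, C advances.
C survives the agenda.

C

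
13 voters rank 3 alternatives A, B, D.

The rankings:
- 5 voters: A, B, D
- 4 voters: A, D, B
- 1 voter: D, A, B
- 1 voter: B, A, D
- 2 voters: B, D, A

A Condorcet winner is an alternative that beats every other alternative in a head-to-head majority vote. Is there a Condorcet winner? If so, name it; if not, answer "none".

A

Pairwise majorities:
A vs B: A preferred on 5+4+1 = 10 ballots; A wins 10–3.
A vs D: 10 to 3, A.
B vs D: B is ranked higher on 5+1+2 = 8 ballots, D on 5. B wins 8–5.
A beats each of B, D — A is the Condorcet winner.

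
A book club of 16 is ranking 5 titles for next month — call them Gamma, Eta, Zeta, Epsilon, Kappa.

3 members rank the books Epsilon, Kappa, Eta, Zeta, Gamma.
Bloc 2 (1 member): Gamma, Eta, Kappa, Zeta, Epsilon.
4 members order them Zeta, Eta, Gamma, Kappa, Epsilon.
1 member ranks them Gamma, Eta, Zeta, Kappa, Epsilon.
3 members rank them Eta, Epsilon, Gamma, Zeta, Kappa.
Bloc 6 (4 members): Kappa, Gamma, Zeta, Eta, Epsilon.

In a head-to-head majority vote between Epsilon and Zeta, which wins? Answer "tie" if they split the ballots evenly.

Ballots ranking Epsilon above Zeta: 3 + 3 = 6.
Ballots ranking Zeta above Epsilon: 16 − 6 = 10.
Zeta wins the head-to-head 10–6.

Zeta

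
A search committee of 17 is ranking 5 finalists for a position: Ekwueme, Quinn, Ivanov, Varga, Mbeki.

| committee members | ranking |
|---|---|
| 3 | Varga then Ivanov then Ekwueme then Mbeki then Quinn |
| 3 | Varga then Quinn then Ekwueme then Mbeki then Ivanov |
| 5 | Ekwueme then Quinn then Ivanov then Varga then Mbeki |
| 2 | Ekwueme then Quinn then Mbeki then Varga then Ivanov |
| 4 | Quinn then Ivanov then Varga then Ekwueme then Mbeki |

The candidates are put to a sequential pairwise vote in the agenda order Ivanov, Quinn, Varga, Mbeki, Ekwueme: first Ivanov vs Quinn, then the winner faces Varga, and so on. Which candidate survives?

Ekwueme

Round 1: Ivanov vs Quinn — 3–14, Quinn advances.
Round 2: Quinn vs Varga — 11–6, Quinn advances.
Round 3: Quinn vs Mbeki — 14–3, Quinn advances.
Round 4: Quinn vs Ekwueme — 7–10, Ekwueme advances.
The agenda winner is Ekwueme.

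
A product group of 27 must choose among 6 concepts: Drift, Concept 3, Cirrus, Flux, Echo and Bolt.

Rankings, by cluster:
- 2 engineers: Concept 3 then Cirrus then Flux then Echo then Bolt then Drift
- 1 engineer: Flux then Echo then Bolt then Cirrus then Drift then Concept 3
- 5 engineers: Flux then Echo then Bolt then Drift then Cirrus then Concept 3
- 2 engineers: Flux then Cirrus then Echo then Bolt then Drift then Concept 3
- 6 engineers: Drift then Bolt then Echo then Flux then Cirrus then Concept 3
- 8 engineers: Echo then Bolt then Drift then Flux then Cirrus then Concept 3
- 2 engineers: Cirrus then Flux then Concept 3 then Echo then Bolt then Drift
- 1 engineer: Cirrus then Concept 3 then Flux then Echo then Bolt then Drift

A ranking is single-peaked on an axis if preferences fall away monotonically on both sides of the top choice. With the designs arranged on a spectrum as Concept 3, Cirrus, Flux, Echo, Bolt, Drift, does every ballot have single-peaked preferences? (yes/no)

yes

Axis positions: Concept 3=1, Cirrus=2, Flux=3, Echo=4, Bolt=5, Drift=6.
Cluster 1 (peak Concept 3 at position 1): ranking walks positions 1-2-3-4-5-6, expanding outward from the peak — single-peaked.
Cluster 2 (peak Flux at position 3): ranking walks positions 3-4-5-2-6-1, expanding outward from the peak — single-peaked.
Cluster 3 (peak Flux at position 3): ranking walks positions 3-4-5-6-2-1, expanding outward from the peak — single-peaked.
Cluster 4 (peak Flux at position 3): ranking walks positions 3-2-4-5-6-1, expanding outward from the peak — single-peaked.
Cluster 5 (peak Drift at position 6): ranking walks positions 6-5-4-3-2-1, expanding outward from the peak — single-peaked.
Cluster 6 (peak Echo at position 4): ranking walks positions 4-5-6-3-2-1, expanding outward from the peak — single-peaked.
Cluster 7 (peak Cirrus at position 2): ranking walks positions 2-3-1-4-5-6, expanding outward from the peak — single-peaked.
Cluster 8 (peak Cirrus at position 2): ranking walks positions 2-1-3-4-5-6, expanding outward from the peak — single-peaked.
Every ranking is single-peaked on this axis.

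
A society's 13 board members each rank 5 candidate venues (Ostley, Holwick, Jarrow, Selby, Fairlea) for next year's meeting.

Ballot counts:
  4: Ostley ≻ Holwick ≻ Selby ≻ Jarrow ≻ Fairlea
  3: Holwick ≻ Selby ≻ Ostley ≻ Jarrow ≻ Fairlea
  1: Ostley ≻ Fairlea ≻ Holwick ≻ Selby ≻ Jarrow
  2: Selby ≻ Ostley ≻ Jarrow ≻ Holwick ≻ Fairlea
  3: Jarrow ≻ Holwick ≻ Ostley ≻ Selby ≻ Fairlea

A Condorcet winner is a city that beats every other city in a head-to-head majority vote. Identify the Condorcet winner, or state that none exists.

Ostley

Head-to-head results (13 organisers):
Ostley vs Holwick: Ostley preferred on 4+1+2 = 7 ballots; Ostley wins 7–6.
Ostley vs Jarrow: Ostley is ranked higher on 4+3+1+2 = 10 ballots, Jarrow on 3. Ostley wins 10–3.
Ostley vs Selby: Ostley preferred on 4+1+3 = 8 ballots; Ostley wins 8–5.
Ostley vs Fairlea: 4+3+1+2+3 = 13 for Ostley, 0 for Fairlea — Ostley by 13–0.
Holwick vs Jarrow: 4+3+1 = 8 for Holwick, 5 for Jarrow — Holwick by 8–5.
Holwick vs Selby: Holwick is ranked higher on 4+3+1+3 = 11 ballots, Selby on 2. Holwick wins 11–2.
Holwick vs Fairlea: 4+3+2+3 = 12 for Holwick, 1 for Fairlea — Holwick by 12–1.
Jarrow vs Selby: 3 for Jarrow, 10 for Selby — Selby by 10–3.
Jarrow vs Fairlea: Jarrow preferred on 4+3+2+3 = 12 ballots; Jarrow wins 12–1.
Selby vs Fairlea: 12 to 1, Selby.
Ostley defeats every rival head-to-head and is the Condorcet winner.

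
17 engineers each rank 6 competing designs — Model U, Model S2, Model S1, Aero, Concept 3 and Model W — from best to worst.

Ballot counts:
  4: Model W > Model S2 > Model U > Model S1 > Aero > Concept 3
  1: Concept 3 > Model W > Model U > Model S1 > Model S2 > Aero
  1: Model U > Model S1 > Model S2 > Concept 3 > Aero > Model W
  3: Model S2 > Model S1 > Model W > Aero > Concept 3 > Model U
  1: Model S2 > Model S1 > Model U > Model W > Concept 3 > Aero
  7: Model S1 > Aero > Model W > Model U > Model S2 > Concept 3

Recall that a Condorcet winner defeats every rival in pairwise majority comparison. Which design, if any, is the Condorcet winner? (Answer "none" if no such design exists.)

Model S1

Head-to-head results (17 engineers):
Model U vs Model S2: Model U, 9–8.
Model U vs Model S1: 6 to 11, Model S1.
Model U vs Aero: Aero wins 10–7.
Model U vs Concept 3: Model U wins 13–4.
Model U vs Model W: 1+1 = 2 for Model U, 15 for Model W — Model W by 15–2.
Model S2 vs Model S1: Model S1 wins 9–8.
Model S2 vs Aero: Model S2 preferred on 4+1+1+3+1 = 10 ballots; Model S2 wins 10–7.
Model S2 vs Concept 3: Model S2 wins 16–1.
Model S2 vs Model W: 5 to 12, Model W.
Model S1 vs Aero: 4+1+1+3+1+7 = 17 for Model S1, 0 for Aero — Model S1 by 17–0.
Model S1–Concept 3: Model S1 16–1.
Model S1 vs Model W: Model S1 preferred on 1+3+1+7 = 12 ballots; Model S1 wins 12–5.
Aero vs Concept 3: Aero wins 14–3.
Aero vs Model W: Aero is ranked higher on 1+7 = 8 ballots, Model W on 9. Model W wins 9–8.
Concept 3 vs Model W: Concept 3 is ranked higher on 1+1 = 2 ballots, Model W on 15. Model W wins 15–2.
Model S1 beats each of Model U, Model S2, Aero, Concept 3, Model W — Model S1 is the Condorcet winner.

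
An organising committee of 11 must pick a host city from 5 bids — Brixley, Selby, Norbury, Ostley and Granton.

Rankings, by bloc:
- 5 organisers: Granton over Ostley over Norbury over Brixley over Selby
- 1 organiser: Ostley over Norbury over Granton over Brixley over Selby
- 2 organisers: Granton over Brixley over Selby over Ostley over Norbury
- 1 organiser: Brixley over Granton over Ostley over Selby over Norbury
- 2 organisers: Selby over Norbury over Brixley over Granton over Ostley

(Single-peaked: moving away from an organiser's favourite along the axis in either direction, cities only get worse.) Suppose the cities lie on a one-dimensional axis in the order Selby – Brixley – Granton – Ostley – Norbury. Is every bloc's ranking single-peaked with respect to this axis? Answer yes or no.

no

Axis positions: Selby=1, Brixley=2, Granton=3, Ostley=4, Norbury=5.
Bloc 1 (peak Granton at position 3): ranking walks positions 3-4-5-2-1, expanding outward from the peak — single-peaked.
Bloc 2 (peak Ostley at position 4): ranking walks positions 4-5-3-2-1, expanding outward from the peak — single-peaked.
Bloc 3 (peak Granton at position 3): ranking walks positions 3-2-1-4-5, expanding outward from the peak — single-peaked.
Bloc 4 (peak Brixley at position 2): ranking walks positions 2-3-4-1-5, expanding outward from the peak — single-peaked.
Bloc 5: ranking walks positions 1-5-2-3-4; Norbury is ranked above Brixley even though Brixley lies between Norbury and the peak Selby on the axis — preferences dip and rise again. Not single-peaked.
Bloc 5 violates single-peakedness, so the profile is not single-peaked on this axis.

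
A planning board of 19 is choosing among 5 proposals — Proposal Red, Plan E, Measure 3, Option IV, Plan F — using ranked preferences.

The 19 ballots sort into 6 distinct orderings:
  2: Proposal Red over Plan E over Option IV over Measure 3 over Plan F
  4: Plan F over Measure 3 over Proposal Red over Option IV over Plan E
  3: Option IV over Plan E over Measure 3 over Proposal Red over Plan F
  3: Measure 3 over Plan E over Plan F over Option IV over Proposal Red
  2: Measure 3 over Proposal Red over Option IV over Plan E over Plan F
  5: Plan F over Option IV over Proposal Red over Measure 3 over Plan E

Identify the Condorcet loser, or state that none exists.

none

Pairwise majorities:
Proposal Red vs Plan E: Proposal Red, 13–6.
Proposal Red–Measure 3: Measure 3 12–7.
Proposal Red vs Option IV: Option IV wins 11–8.
Proposal Red vs Plan F: Plan F wins 12–7.
Plan E vs Measure 3: Measure 3, 14–5.
Plan E–Option IV: Option IV 14–5.
Plan E vs Plan F: Plan E is ranked higher on 2+3+3+2 = 10 ballots, Plan F on 9. Plan E wins 10–9.
Measure 3–Option IV: Option IV 10–9.
Measure 3 vs Plan F: 2+3+3+2 = 10 for Measure 3, 9 for Plan F — Measure 3 by 10–9.
Option IV vs Plan F: Option IV is ranked higher on 2+3+2 = 7 ballots, Plan F on 12. Plan F wins 12–7.
No option is winless: Proposal Red beats Plan E; Plan E beats Plan F; Measure 3 beats Proposal Red; Option IV beats Proposal Red; Plan F beats Proposal Red. There is no Condorcet loser.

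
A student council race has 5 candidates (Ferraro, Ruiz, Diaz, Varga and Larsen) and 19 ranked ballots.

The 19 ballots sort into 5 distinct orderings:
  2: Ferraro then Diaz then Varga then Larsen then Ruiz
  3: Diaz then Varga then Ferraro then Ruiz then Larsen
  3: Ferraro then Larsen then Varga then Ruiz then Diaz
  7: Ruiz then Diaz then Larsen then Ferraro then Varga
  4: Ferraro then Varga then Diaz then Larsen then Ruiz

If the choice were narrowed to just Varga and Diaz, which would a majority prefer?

Diaz

Ballots ranking Varga above Diaz: 3 + 4 = 7.
Ballots ranking Diaz above Varga: 19 − 7 = 12.
Diaz wins the head-to-head 12–7.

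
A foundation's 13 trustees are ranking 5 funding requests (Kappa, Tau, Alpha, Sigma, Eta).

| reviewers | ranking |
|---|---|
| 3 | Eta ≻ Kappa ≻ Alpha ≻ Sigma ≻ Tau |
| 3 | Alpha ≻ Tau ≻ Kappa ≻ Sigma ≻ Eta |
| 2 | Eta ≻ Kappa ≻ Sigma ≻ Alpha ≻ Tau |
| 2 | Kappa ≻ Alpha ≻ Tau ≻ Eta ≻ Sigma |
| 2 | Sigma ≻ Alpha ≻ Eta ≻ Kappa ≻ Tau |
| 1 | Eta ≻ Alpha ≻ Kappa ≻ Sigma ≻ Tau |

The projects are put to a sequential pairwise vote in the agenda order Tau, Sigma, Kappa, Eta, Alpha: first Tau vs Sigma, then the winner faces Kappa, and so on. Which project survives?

Alpha

Round 1: Tau vs Sigma — 5–8, Sigma advances.
Round 2: Sigma vs Kappa — 2–11, Kappa advances.
Round 3: Kappa vs Eta — 5–8, Eta advances.
Round 4: Eta vs Alpha — 6–7, Alpha advances.
Alpha survives the agenda.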